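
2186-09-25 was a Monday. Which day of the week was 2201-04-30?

From September 25, 2186 to September 25, 2200: 14 years, of which 3 contain a Feb 29 — 11×365 + 3×366 = 5113 days.
(2200 is not a leap year (divisible by 100 but not 400).)
September 2200: 30 − 25 = 5 days remain.
Then October (31), November (30), December (31), January (31), February 2201 (28), March (31): 31 + 30 + 31 + 31 + 28 + 31 = 182 days.
April 1–30, 2201: 30 days.
Residual: 217 days.
Total: 5330 days.
5330 mod 7 = 3, so 3 days after Monday is Thursday.

Thursday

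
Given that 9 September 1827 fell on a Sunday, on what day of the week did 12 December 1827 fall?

September 1827: 30 − 9 = 21 days remain.
Then October (31), November (30): 31 + 30 = 61 days.
December 1–12, 1827: 12 days.
Total: 21 + 61 + 12 = 94 days.
94 mod 7 = 3, so 3 days after Sunday is Wednesday.

Wednesday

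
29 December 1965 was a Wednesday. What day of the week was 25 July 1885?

Saturday

Count forward from the earlier date (July 25, 1885) to the later (December 29, 1965):
Day-of-year of July 25, 1885: 206.
Day-of-year of December 29, 1965: 363.
1885 has 365 days, so 365 − 206 = 159 days remain in 1885.
Full years 1886–1964: 60 common + 19 leap = 60×365 + 19×366 = 28854 days.
Total: 159 + 28854 + 363 = 29376 days.
29376 mod 7 = 4, so 4 days before Wednesday is Saturday.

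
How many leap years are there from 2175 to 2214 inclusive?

Years divisible by 4 in [2175, 2214]: 2176, 2180, 2184, 2188, 2192, 2196, 2200, 2204, 2208, 2212.
Of these, 2200 is divisible by 100 but not 400, so not leap.
Leap years: 10 − 1 = 9.

9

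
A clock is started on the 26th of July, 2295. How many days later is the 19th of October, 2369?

27113

Day-of-year of July 26, 2295: 207.
Day-of-year of October 19, 2369: 292.
2295 has 365 days, so 365 − 207 = 158 days remain in 2295.
Full years 2296–2368: 55 common + 18 leap = 55×365 + 18×366 = 26663 days.
Total: 158 + 26663 + 292 = 27113 days.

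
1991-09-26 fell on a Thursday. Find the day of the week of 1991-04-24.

Count forward from the earlier date (April 24, 1991) to the later (September 26, 1991):
April 1991: 30 − 24 = 6 days remain.
Then May (31), June (30), July (31), August (31): 31 + 30 + 31 + 31 = 123 days.
September 1–26, 1991: 26 days.
Total: 6 + 123 + 26 = 155 days.
155 mod 7 = 1, so 1 day before Thursday is Wednesday.

Wednesday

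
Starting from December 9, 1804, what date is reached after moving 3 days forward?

December 12, 1804

Count 3 days after December 9, 1804:
Within December 1804: 12 − 9 = 3 days.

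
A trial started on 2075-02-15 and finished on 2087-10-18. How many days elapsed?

4628

From February 15, 2075 to February 15, 2087: 12 years, of which 3 contain a Feb 29 — 9×365 + 3×366 = 4383 days.
February 2087: 28 − 15 = 13 days remain (2087 is not a leap year, so February has 28 days).
Then March (31), April (30), May (31), June (30), July (31), August (31), September (30): 31 + 30 + 31 + 30 + 31 + 31 + 30 = 214 days.
October 1–18, 2087: 18 days.
Residual: 245 days.
Total: 4628 days.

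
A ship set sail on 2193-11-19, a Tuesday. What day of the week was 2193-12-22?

November 2193: 30 − 19 = 11 days remain.
December 1–22, 2193: 22 days.
Total: 11 + 22 = 33 days.
33 mod 7 = 5, so 5 days after Tuesday is Sunday.

Sunday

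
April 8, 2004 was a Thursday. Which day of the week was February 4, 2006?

Saturday

April 2004: 30 − 8 = 22 days remain.
Then 21 full months totalling 641 days.
February 1–4, 2006: 4 days (2006 is not a leap year).
Total: 22 + 641 + 4 = 667 days.
667 mod 7 = 2, so 2 days after Thursday is Saturday.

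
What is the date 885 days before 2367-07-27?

2365-02-22

Count 885 days before July 27, 2367:
Day-of-year of February 22, 2365: 53.
Day-of-year of July 27, 2367: 208.
2365 has 365 days, so 365 − 53 = 312 days remain in 2365.
Full years: 2366: 365. Sum = 365.
Total: 312 + 365 + 208 = 885 days.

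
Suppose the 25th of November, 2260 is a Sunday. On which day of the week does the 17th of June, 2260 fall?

Sunday

Count forward from the earlier date (June 17, 2260) to the later (November 25, 2260):
June 2260: 30 − 17 = 13 days remain.
Then July (31), August (31), September (30), October (31): 31 + 31 + 30 + 31 = 123 days.
November 1–25, 2260: 25 days.
Total: 13 + 123 + 25 = 161 days.
161 is a multiple of 7, so the 17th of June, 2260 falls on the same weekday: Sunday.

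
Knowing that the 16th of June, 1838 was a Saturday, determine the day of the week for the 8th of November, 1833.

Count forward from the earlier date (November 8, 1833) to the later (June 16, 1838):
Day-of-year of November 8, 1833: 312.
Day-of-year of June 16, 1838: 167.
1833 has 365 days, so 365 − 312 = 53 days remain in 1833.
Full years: 1834: 365; 1835: 365; 1836: 366; 1837: 365. Sum = 1461.
Total: 53 + 1461 + 167 = 1681 days.
1681 mod 7 = 1, so 1 day before Saturday is Friday.

Friday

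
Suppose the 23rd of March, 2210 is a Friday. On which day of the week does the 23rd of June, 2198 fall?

Count forward from the earlier date (June 23, 2198) to the later (March 23, 2210):
Day-of-year of June 23, 2198: 174.
Day-of-year of March 23, 2210: 82.
2198 has 365 days, so 365 − 174 = 191 days remain in 2198.
Full years 2199–2209: 9 common + 2 leap = 9×365 + 2×366 = 4017 days.
Total: 191 + 4017 + 82 = 4290 days.
4290 mod 7 = 6, so 6 days before Friday is Saturday.

Saturday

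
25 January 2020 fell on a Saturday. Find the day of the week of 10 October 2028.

Day-of-year of January 25, 2020: 25.
Day-of-year of October 10, 2028: 284.
2020 has 366 days, so 366 − 25 = 341 days remain in 2020.
Full years 2021–2027: 6 common + 1 leap = 6×365 + 1×366 = 2556 days.
Total: 341 + 2556 + 284 = 3181 days.
3181 mod 7 = 3, so 3 days after Saturday is Tuesday.

Tuesday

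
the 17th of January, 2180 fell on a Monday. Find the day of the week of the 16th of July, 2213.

From January 17, 2180 to January 17, 2213: 33 years, of which 8 contain a Feb 29 — 25×365 + 8×366 = 12053 days.
(2200 is not a leap year (divisible by 100 but not 400).)
January 2213: 31 − 17 = 14 days remain.
Then February 2213 (28), March (31), April (30), May (31), June (30): 28 + 31 + 30 + 31 + 30 = 150 days.
July 1–16, 2213: 16 days.
Residual: 180 days.
Total: 12233 days.
12233 mod 7 = 4, so 4 days after Monday is Friday.

Friday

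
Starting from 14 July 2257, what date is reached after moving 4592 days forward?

8 February 2270

Count 4592 days after July 14, 2257:
Day-of-year of July 14, 2257: 195.
Day-of-year of February 8, 2270: 39.
2257 has 365 days, so 365 − 195 = 170 days remain in 2257.
Full years 2258–2269: 9 common + 3 leap = 9×365 + 3×366 = 4383 days.
Total: 170 + 4383 + 39 = 4592 days.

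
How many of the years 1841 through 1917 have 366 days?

18

Years divisible by 4: 1844, 1848, …, 1916 — 19 in all.
Of these, 1900 is divisible by 100 but not 400, so not leap.
Leap years: 19 − 1 = 18.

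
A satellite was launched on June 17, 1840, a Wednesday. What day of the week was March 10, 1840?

Tuesday

Count forward from the earlier date (March 10, 1840) to the later (June 17, 1840):
March 1840: 31 − 10 = 21 days remain.
Then April (30), May (31): 30 + 31 = 61 days.
June 1–17, 1840: 17 days.
Total: 21 + 61 + 17 = 99 days.
99 mod 7 = 1, so 1 day before Wednesday is Tuesday.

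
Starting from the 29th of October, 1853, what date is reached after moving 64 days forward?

the 1st of January, 1854

Count 64 days after October 29, 1853:
October 1853: 31 − 29 = 2 days remain.
Then November (30), December (31): 30 + 31 = 61 days.
January 1, 1854: 1 day.
Residual: 64 days.
Total: 64 days.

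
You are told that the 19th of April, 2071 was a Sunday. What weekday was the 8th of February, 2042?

Saturday

Count forward from the earlier date (February 8, 2042) to the later (April 19, 2071):
Day-of-year of February 8, 2042: 39.
Day-of-year of April 19, 2071: 109.
2042 has 365 days, so 365 − 39 = 326 days remain in 2042.
Full years 2043–2070: 21 common + 7 leap = 21×365 + 7×366 = 10227 days.
Total: 326 + 10227 + 109 = 10662 days.
10662 mod 7 = 1, so 1 day before Sunday is Saturday.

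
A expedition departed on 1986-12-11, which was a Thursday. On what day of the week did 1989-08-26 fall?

Saturday

Day-of-year of December 11, 1986: 345.
Day-of-year of August 26, 1989: 238.
1986 has 365 days, so 365 − 345 = 20 days remain in 1986.
Full years: 1987: 365; 1988: 366. Sum = 731.
Total: 20 + 731 + 238 = 989 days.
989 mod 7 = 2, so 2 days after Thursday is Saturday.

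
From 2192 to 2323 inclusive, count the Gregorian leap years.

31

Years divisible by 4: 2192, 2196, …, 2320 — 33 in all.
Of these, 2200, 2300 are divisible by 100 but not 400, so not leap.
Leap years: 33 − 2 = 31.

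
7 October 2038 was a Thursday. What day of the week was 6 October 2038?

Count forward from the earlier date (October 6, 2038) to the later (October 7, 2038):
Within October 2038: 7 − 6 = 1 day.
1 mod 7 = 1, so 1 day before Thursday is Wednesday.

Wednesday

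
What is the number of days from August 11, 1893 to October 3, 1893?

August 1893: 31 − 11 = 20 days remain.
Then September (30): 30 days.
October 1–3, 1893: 3 days.
Total: 20 + 30 + 3 = 53 days.

53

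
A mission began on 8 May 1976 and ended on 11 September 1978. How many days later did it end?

Day-of-year of May 8, 1976: 129.
Day-of-year of September 11, 1978: 254.
1976 has 366 days, so 366 − 129 = 237 days remain in 1976.
Full years: 1977: 365. Sum = 365.
Total: 237 + 365 + 254 = 856 days.

856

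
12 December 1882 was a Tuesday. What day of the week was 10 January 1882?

Tuesday

Count forward from the earlier date (January 10, 1882) to the later (December 12, 1882):
January 1882: 31 − 10 = 21 days remain.
Then 10 full months totalling 303 days.
December 1–12, 1882: 12 days.
Total: 21 + 303 + 12 = 336 days.
336 is a multiple of 7, so 10 January 1882 falls on the same weekday: Tuesday.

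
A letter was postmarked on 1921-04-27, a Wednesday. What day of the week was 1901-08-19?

Count forward from the earlier date (August 19, 1901) to the later (April 27, 1921):
Day-of-year of August 19, 1901: 231.
Day-of-year of April 27, 1921: 117.
1901 has 365 days, so 365 − 231 = 134 days remain in 1901.
Full years 1902–1920: 14 common + 5 leap = 14×365 + 5×366 = 6940 days.
Total: 134 + 6940 + 117 = 7191 days.
7191 mod 7 = 2, so 2 days before Wednesday is Monday.

Monday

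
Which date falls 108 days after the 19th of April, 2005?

the 5th of August, 2005

Count 108 days after April 19, 2005:
April 2005: 30 − 19 = 11 days remain.
Then May (31), June (30), July (31): 31 + 30 + 31 = 92 days.
August 1–5, 2005: 5 days.
Total: 11 + 92 + 5 = 108 days.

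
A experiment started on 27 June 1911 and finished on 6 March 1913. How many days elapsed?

June 27, 1911 → June 27, 1912: 366 days (1912 is a leap year).
June 1912: 30 − 27 = 3 days remain.
Then July (31), August (31), September (30), October (31), November (30), December (31), January (31), February 1913 (28): 31 + 31 + 30 + 31 + 30 + 31 + 31 + 28 = 243 days.
March 1–6, 1913: 6 days.
Residual: 252 days.
Total: 618 days.

618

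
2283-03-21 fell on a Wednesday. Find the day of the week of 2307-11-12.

Tuesday

Day-of-year of March 21, 2283: 80.
Day-of-year of November 12, 2307: 316.
2283 has 365 days, so 365 − 80 = 285 days remain in 2283.
Full years 2284–2306: 18 common + 5 leap = 18×365 + 5×366 = 8400 days.
Total: 285 + 8400 + 316 = 9001 days.
9001 mod 7 = 6, so 6 days after Wednesday is Tuesday.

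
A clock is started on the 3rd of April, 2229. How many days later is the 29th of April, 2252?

8427

Day-of-year of April 3, 2229: 93.
Day-of-year of April 29, 2252: 120.
2229 has 365 days, so 365 − 93 = 272 days remain in 2229.
Full years 2230–2251: 17 common + 5 leap = 17×365 + 5×366 = 8035 days.
Total: 272 + 8035 + 120 = 8427 days.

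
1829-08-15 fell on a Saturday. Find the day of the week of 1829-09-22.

August 1829: 31 − 15 = 16 days remain.
September 1–22, 1829: 22 days.
Total: 16 + 22 = 38 days.
38 mod 7 = 3, so 3 days after Saturday is Tuesday.

Tuesday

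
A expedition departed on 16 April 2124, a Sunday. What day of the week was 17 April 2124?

Monday

Within April 2124: 17 − 16 = 1 day.
1 mod 7 = 1, so 1 day after Sunday is Monday.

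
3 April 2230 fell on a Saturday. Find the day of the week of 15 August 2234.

Day-of-year of April 3, 2230: 93.
Day-of-year of August 15, 2234: 227.
2230 has 365 days, so 365 − 93 = 272 days remain in 2230.
Full years: 2231: 365; 2232: 366; 2233: 365. Sum = 1096.
Total: 272 + 1096 + 227 = 1595 days.
1595 mod 7 = 6, so 6 days after Saturday is Friday.

Friday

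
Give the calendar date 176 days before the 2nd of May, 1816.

the 8th of November, 1815

Count 176 days before May 2, 1816:
Day-of-year of November 8, 1815: 312.
Day-of-year of May 2, 1816: 123.
1815 has 365 days, so 365 − 312 = 53 days remain in 1815.
Total: 53 + 123 = 176 days.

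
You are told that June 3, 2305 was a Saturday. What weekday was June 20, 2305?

Within June 2305: 20 − 3 = 17 days.
17 mod 7 = 3, so 3 days after Saturday is Tuesday.

Tuesday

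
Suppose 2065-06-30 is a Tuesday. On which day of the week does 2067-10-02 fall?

Sunday

Day-of-year of June 30, 2065: 181.
Day-of-year of October 2, 2067: 275.
2065 has 365 days, so 365 − 181 = 184 days remain in 2065.
Full years: 2066: 365. Sum = 365.
Total: 184 + 365 + 275 = 824 days.
824 mod 7 = 5, so 5 days after Tuesday is Sunday.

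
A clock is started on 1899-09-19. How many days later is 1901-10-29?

770

Day-of-year of September 19, 1899: 262.
Day-of-year of October 29, 1901: 302.
1899 has 365 days, so 365 − 262 = 103 days remain in 1899.
Full years: 1900: 365. Sum = 365.
Total: 103 + 365 + 302 = 770 days.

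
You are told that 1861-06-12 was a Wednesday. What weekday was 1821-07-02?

Monday

Count forward from the earlier date (July 2, 1821) to the later (June 12, 1861):
From July 2, 1821 to July 2, 1860: 39 years, of which 10 contain a Feb 29 — 29×365 + 10×366 = 14245 days.
July 1860: 31 − 2 = 29 days remain.
Then 10 full months totalling 304 days.
June 1–12, 1861: 12 days.
Residual: 345 days.
Total: 14590 days.
14590 mod 7 = 2, so 2 days before Wednesday is Monday.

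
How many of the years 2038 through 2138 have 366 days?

24

Years divisible by 4: 2040, 2044, …, 2136 — 25 in all.
Of these, 2100 is divisible by 100 but not 400, so not leap.
Leap years: 25 − 1 = 24.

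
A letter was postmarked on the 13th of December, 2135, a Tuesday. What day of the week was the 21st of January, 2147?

Saturday

Day-of-year of December 13, 2135: 347.
Day-of-year of January 21, 2147: 21.
2135 has 365 days, so 365 − 347 = 18 days remain in 2135.
Full years 2136–2146: 8 common + 3 leap = 8×365 + 3×366 = 4018 days.
Total: 18 + 4018 + 21 = 4057 days.
4057 mod 7 = 4, so 4 days after Tuesday is Saturday.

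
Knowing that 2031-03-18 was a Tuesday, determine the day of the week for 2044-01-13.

Wednesday

From March 18, 2031 to March 18, 2043: 12 years, of which 3 contain a Feb 29 — 9×365 + 3×366 = 4383 days.
March 2043: 31 − 18 = 13 days remain.
Then 9 full months totalling 275 days.
January 1–13, 2044: 13 days.
Residual: 301 days.
Total: 4684 days.
4684 mod 7 = 1, so 1 day after Tuesday is Wednesday.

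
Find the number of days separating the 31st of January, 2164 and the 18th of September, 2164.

231

January 2164: 31 − 31 = 0 days remain.
Then February 2164 (29), March (31), April (30), May (31), June (30), July (31), August (31): 29 + 31 + 30 + 31 + 30 + 31 + 31 = 213 days.
September 1–18, 2164: 18 days.
Total: 0 + 213 + 18 = 231 days.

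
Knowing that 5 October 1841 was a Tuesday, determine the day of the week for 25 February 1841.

Count forward from the earlier date (February 25, 1841) to the later (October 5, 1841):
February 1841: 28 − 25 = 3 days remain (1841 is not a leap year, so February has 28 days).
Then March (31), April (30), May (31), June (30), July (31), August (31), September (30): 31 + 30 + 31 + 30 + 31 + 31 + 30 = 214 days.
October 1–5, 1841: 5 days.
Total: 3 + 214 + 5 = 222 days.
222 mod 7 = 5, so 5 days before Tuesday is Thursday.

Thursday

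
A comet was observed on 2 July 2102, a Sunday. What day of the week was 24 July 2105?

July 2, 2102 → July 2, 2103: 365 days.
July 2, 2103 → July 2, 2104: 366 days (2104 is a leap year).
July 2, 2104 → July 2, 2105: 365 days.
Within July 2105: 24 − 2 = 22 days.
Total: 1118 days.
1118 mod 7 = 5, so 5 days after Sunday is Friday.

Friday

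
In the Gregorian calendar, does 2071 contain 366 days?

2071 is not a leap year.

No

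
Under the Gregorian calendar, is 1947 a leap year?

1947 is not a leap year.

No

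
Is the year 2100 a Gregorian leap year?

No

2100 is not a leap year (divisible by 100 but not 400).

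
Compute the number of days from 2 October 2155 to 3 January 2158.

Day-of-year of October 2, 2155: 275.
Day-of-year of January 3, 2158: 3.
2155 has 365 days, so 365 − 275 = 90 days remain in 2155.
Full years: 2156: 366; 2157: 365. Sum = 731.
Total: 90 + 731 + 3 = 824 days.

824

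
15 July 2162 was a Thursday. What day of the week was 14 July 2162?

Wednesday

Count forward from the earlier date (July 14, 2162) to the later (July 15, 2162):
Within July 2162: 15 − 14 = 1 day.
1 mod 7 = 1, so 1 day before Thursday is Wednesday.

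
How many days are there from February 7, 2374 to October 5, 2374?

240

February 2374: 28 − 7 = 21 days remain (2374 is not a leap year, so February has 28 days).
Then March (31), April (30), May (31), June (30), July (31), August (31), September (30): 31 + 30 + 31 + 30 + 31 + 31 + 30 = 214 days.
October 1–5, 2374: 5 days.
Total: 21 + 214 + 5 = 240 days.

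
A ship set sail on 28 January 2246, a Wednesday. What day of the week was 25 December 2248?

January 2246: 31 − 28 = 3 days remain.
Then 34 full months totalling 1034 days.
December 1–25, 2248: 25 days.
Total: 3 + 1034 + 25 = 1062 days.
1062 mod 7 = 5, so 5 days after Wednesday is Monday.

Monday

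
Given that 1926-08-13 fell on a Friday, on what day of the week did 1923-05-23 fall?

Wednesday

Count forward from the earlier date (May 23, 1923) to the later (August 13, 1926):
Day-of-year of May 23, 1923: 143.
Day-of-year of August 13, 1926: 225.
1923 has 365 days, so 365 − 143 = 222 days remain in 1923.
Full years: 1924: 366; 1925: 365. Sum = 731.
Total: 222 + 731 + 225 = 1178 days.
1178 mod 7 = 2, so 2 days before Friday is Wednesday.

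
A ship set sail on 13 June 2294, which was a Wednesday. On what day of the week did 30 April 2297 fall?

Day-of-year of June 13, 2294: 164.
Day-of-year of April 30, 2297: 120.
2294 has 365 days, so 365 − 164 = 201 days remain in 2294.
Full years: 2295: 365; 2296: 366. Sum = 731.
Total: 201 + 731 + 120 = 1052 days.
1052 mod 7 = 2, so 2 days after Wednesday is Friday.

Friday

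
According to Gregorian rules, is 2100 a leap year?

2100 is not a leap year (divisible by 100 but not 400).

No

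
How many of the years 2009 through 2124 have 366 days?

Years divisible by 4: 2012, 2016, …, 2124 — 29 in all.
Of these, 2100 is divisible by 100 but not 400, so not leap.
Leap years: 29 − 1 = 28.

28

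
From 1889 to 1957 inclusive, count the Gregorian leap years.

Years divisible by 4: 1892, 1896, …, 1956 — 17 in all.
Of these, 1900 is divisible by 100 but not 400, so not leap.
Leap years: 17 − 1 = 16.

16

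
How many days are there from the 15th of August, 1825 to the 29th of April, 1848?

From August 15, 1825 to August 15, 1847: 22 years, of which 5 contain a Feb 29 — 17×365 + 5×366 = 8035 days.
August 1847: 31 − 15 = 16 days remain.
Then September (30), October (31), November (30), December (31), January (31), February 1848 (29), March (31): 30 + 31 + 30 + 31 + 31 + 29 + 31 = 213 days.
April 1–29, 1848: 29 days.
Residual: 258 days.
Total: 8293 days.

8293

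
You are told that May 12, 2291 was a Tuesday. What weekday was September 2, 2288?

Sunday

Count forward from the earlier date (September 2, 2288) to the later (May 12, 2291):
Day-of-year of September 2, 2288: 246.
Day-of-year of May 12, 2291: 132.
2288 has 366 days, so 366 − 246 = 120 days remain in 2288.
Full years: 2289: 365; 2290: 365. Sum = 730.
Total: 120 + 730 + 132 = 982 days.
982 mod 7 = 2, so 2 days before Tuesday is Sunday.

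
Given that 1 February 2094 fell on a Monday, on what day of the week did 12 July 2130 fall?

Wednesday

Day-of-year of February 1, 2094: 32.
Day-of-year of July 12, 2130: 193.
2094 has 365 days, so 365 − 32 = 333 days remain in 2094.
Full years 2095–2129: 27 common + 8 leap = 27×365 + 8×366 = 12783 days.
Total: 333 + 12783 + 193 = 13309 days.
13309 mod 7 = 2, so 2 days after Monday is Wednesday.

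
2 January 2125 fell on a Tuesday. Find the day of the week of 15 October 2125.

Monday

January 2125: 31 − 2 = 29 days remain.
Then February 2125 (28), March (31), April (30), May (31), June (30), July (31), August (31), September (30): 28 + 31 + 30 + 31 + 30 + 31 + 31 + 30 = 242 days.
October 1–15, 2125: 15 days.
Total: 29 + 242 + 15 = 286 days.
286 mod 7 = 6, so 6 days after Tuesday is Monday.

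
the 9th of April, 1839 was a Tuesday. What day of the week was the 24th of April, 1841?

Day-of-year of April 9, 1839: 99.
Day-of-year of April 24, 1841: 114.
1839 has 365 days, so 365 − 99 = 266 days remain in 1839.
Full years: 1840: 366. Sum = 366.
Total: 266 + 366 + 114 = 746 days.
746 mod 7 = 4, so 4 days after Tuesday is Saturday.

Saturday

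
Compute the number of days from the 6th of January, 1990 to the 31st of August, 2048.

From January 6, 1990 to January 6, 2048: 58 years, of which 14 contain a Feb 29 — 44×365 + 14×366 = 21184 days.
(2000 is a leap year (divisible by 400).)
January 2048: 31 − 6 = 25 days remain.
Then February 2048 (29), March (31), April (30), May (31), June (30), July (31): 29 + 31 + 30 + 31 + 30 + 31 = 182 days.
August 1–31, 2048: 31 days.
Residual: 238 days.
Total: 21422 days.

21422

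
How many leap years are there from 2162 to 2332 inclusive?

41

Years divisible by 4: 2164, 2168, …, 2332 — 43 in all.
Of these, 2200, 2300 are divisible by 100 but not 400, so not leap.
Leap years: 43 − 2 = 41.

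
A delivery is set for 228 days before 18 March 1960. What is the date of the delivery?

3 August 1959

Count 228 days before March 18, 1960:
Day-of-year of August 3, 1959: 215.
Day-of-year of March 18, 1960: 78.
1959 has 365 days, so 365 − 215 = 150 days remain in 1959.
Total: 150 + 78 = 228 days.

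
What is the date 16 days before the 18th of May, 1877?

the 2nd of May, 1877

Count 16 days before May 18, 1877:
Within May 1877: 18 − 2 = 16 days.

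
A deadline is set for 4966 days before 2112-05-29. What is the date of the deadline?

2098-10-23

Count 4966 days before May 29, 2112:
Day-of-year of October 23, 2098: 296.
Day-of-year of May 29, 2112: 150.
2098 has 365 days, so 365 − 296 = 69 days remain in 2098.
Full years 2099–2111: 11 common + 2 leap = 11×365 + 2×366 = 4747 days.
Total: 69 + 4747 + 150 = 4966 days.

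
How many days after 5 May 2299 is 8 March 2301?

672

May 5, 2299 → May 5, 2300: 365 days (2300 is not a leap year (divisible by 100 but not 400)).
May 2300: 31 − 5 = 26 days remain.
Then 9 full months totalling 273 days.
March 1–8, 2301: 8 days.
Residual: 307 days.
Total: 672 days.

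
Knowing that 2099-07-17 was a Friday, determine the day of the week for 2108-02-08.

Wednesday

From July 17, 2099 to July 17, 2107: 8 years, of which 1 contains a Feb 29 — 7×365 + 1×366 = 2921 days.
(2100 is not a leap year (divisible by 100 but not 400).)
July 2107: 31 − 17 = 14 days remain.
Then August (31), September (30), October (31), November (30), December (31), January (31): 31 + 30 + 31 + 30 + 31 + 31 = 184 days.
February 1–8, 2108: 8 days (2108 is a leap year).
Residual: 206 days.
Total: 3127 days.
3127 mod 7 = 5, so 5 days after Friday is Wednesday.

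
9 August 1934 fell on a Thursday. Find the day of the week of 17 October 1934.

Wednesday

August 1934: 31 − 9 = 22 days remain.
Then September (30): 30 days.
October 1–17, 1934: 17 days.
Total: 22 + 30 + 17 = 69 days.
69 mod 7 = 6, so 6 days after Thursday is Wednesday.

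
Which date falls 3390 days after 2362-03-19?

2371-06-30

Count 3390 days after March 19, 2362:
Day-of-year of March 19, 2362: 78.
Day-of-year of June 30, 2371: 181.
2362 has 365 days, so 365 − 78 = 287 days remain in 2362.
Full years 2363–2370: 6 common + 2 leap = 6×365 + 2×366 = 2922 days.
Total: 287 + 2922 + 181 = 3390 days.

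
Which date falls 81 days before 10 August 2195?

21 May 2195

Count 81 days before August 10, 2195:
May 2195: 31 − 21 = 10 days remain.
Then June (30), July (31): 30 + 31 = 61 days.
August 1–10, 2195: 10 days.
Total: 10 + 61 + 10 = 81 days.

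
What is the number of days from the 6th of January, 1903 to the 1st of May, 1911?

Day-of-year of January 6, 1903: 6.
Day-of-year of May 1, 1911: 121.
1903 has 365 days, so 365 − 6 = 359 days remain in 1903.
Full years 1904–1910: 5 common + 2 leap = 5×365 + 2×366 = 2557 days.
Total: 359 + 2557 + 121 = 3037 days.

3037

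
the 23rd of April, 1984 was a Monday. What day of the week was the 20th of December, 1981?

Sunday

Count forward from the earlier date (December 20, 1981) to the later (April 23, 1984):
December 20, 1981 → December 20, 1982: 365 days.
December 20, 1982 → December 20, 1983: 365 days.
December 1983: 31 − 20 = 11 days remain.
Then January (31), February 1984 (29), March (31): 31 + 29 + 31 = 91 days.
April 1–23, 1984: 23 days.
Residual: 125 days.
Total: 855 days.
855 mod 7 = 1, so 1 day before Monday is Sunday.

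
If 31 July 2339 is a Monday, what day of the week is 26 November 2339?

Sunday

July 2339: 31 − 31 = 0 days remain.
Then August (31), September (30), October (31): 31 + 30 + 31 = 92 days.
November 1–26, 2339: 26 days.
Total: 0 + 92 + 26 = 118 days.
118 mod 7 = 6, so 6 days after Monday is Sunday.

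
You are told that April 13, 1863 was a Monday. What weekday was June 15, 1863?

Monday

April 1863: 30 − 13 = 17 days remain.
Then May (31): 31 days.
June 1–15, 1863: 15 days.
Total: 17 + 31 + 15 = 63 days.
63 is a multiple of 7, so June 15, 1863 falls on the same weekday: Monday.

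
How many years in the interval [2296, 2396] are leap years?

25

Years divisible by 4: 2296, 2300, …, 2396 — 26 in all.
Of these, 2300 is divisible by 100 but not 400, so not leap.
Leap years: 26 − 1 = 25.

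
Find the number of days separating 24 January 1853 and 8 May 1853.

January 1853: 31 − 24 = 7 days remain.
Then February 1853 (28), March (31), April (30): 28 + 31 + 30 = 89 days.
May 1–8, 1853: 8 days.
Total: 7 + 89 + 8 = 104 days.

104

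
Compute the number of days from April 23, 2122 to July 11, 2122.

79

April 2122: 30 − 23 = 7 days remain.
Then May (31), June (30): 31 + 30 = 61 days.
July 1–11, 2122: 11 days.
Total: 7 + 61 + 11 = 79 days.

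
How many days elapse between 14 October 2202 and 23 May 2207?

1682

Day-of-year of October 14, 2202: 287.
Day-of-year of May 23, 2207: 143.
2202 has 365 days, so 365 − 287 = 78 days remain in 2202.
Full years: 2203: 365; 2204: 366; 2205: 365; 2206: 365. Sum = 1461.
Total: 78 + 1461 + 143 = 1682 days.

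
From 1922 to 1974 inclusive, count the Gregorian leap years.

13

Years divisible by 4: 1924, 1928, …, 1972 — 13 in all.
No century exceptions apply. Count: 13.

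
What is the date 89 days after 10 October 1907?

7 January 1908

Count 89 days after October 10, 1907:
October 1907: 31 − 10 = 21 days remain.
Then November (30), December (31): 30 + 31 = 61 days.
January 1–7, 1908: 7 days.
Residual: 89 days.
Total: 89 days.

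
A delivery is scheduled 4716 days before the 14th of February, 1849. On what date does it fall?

the 18th of March, 1836

Count 4716 days before February 14, 1849:
Day-of-year of March 18, 1836: 78.
Day-of-year of February 14, 1849: 45.
1836 has 366 days, so 366 − 78 = 288 days remain in 1836.
Full years 1837–1848: 9 common + 3 leap = 9×365 + 3×366 = 4383 days.
Total: 288 + 4383 + 45 = 4716 days.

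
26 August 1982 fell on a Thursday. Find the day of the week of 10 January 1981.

Count forward from the earlier date (January 10, 1981) to the later (August 26, 1982):
January 1981: 31 − 10 = 21 days remain.
Then 18 full months totalling 546 days.
August 1–26, 1982: 26 days.
Total: 21 + 546 + 26 = 593 days.
593 mod 7 = 5, so 5 days before Thursday is Saturday.

Saturday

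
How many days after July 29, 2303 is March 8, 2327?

8623

From July 29, 2303 to July 29, 2326: 23 years, of which 6 contain a Feb 29 — 17×365 + 6×366 = 8401 days.
July 2326: 31 − 29 = 2 days remain.
Then August (31), September (30), October (31), November (30), December (31), January (31), February 2327 (28): 31 + 30 + 31 + 30 + 31 + 31 + 28 = 212 days.
March 1–8, 2327: 8 days.
Residual: 222 days.
Total: 8623 days.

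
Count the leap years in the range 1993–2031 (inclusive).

9

Years divisible by 4 in [1993, 2031]: 1996, 2000, 2004, 2008, 2012, 2016, 2020, 2024, 2028.
2000 is divisible by 400, so still leap.
No century exceptions apply. Count: 9.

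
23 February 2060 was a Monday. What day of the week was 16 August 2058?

Friday

Count forward from the earlier date (August 16, 2058) to the later (February 23, 2060):
August 16, 2058 → August 16, 2059: 365 days.
August 2059: 31 − 16 = 15 days remain.
Then September (30), October (31), November (30), December (31), January (31): 30 + 31 + 30 + 31 + 31 = 153 days.
February 1–23, 2060: 23 days (2060 is a leap year).
Residual: 191 days.
Total: 556 days.
556 mod 7 = 3, so 3 days before Monday is Friday.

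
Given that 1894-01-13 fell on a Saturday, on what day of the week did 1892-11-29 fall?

Tuesday

Count forward from the earlier date (November 29, 1892) to the later (January 13, 1894):
November 29, 1892 → November 29, 1893: 365 days.
November 1893: 30 − 29 = 1 day remains.
Then December (31): 31 days.
January 1–13, 1894: 13 days.
Residual: 45 days.
Total: 410 days.
410 mod 7 = 4, so 4 days before Saturday is Tuesday.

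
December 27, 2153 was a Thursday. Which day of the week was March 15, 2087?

Count forward from the earlier date (March 15, 2087) to the later (December 27, 2153):
From March 15, 2087 to March 15, 2153: 66 years, of which 16 contain a Feb 29 — 50×365 + 16×366 = 24106 days.
(2100 is not a leap year (divisible by 100 but not 400).)
March 2153: 31 − 15 = 16 days remain.
Then April (30), May (31), June (30), July (31), August (31), September (30), October (31), November (30): 30 + 31 + 30 + 31 + 31 + 30 + 31 + 30 = 244 days.
December 1–27, 2153: 27 days.
Residual: 287 days.
Total: 24393 days.
24393 mod 7 = 5, so 5 days before Thursday is Saturday.

Saturday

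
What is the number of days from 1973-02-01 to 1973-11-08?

February 1973: 28 − 1 = 27 days remain (1973 is not a leap year, so February has 28 days).
Then March (31), April (30), May (31), June (30), July (31), August (31), September (30), October (31): 31 + 30 + 31 + 30 + 31 + 31 + 30 + 31 = 245 days.
November 1–8, 1973: 8 days.
Total: 27 + 245 + 8 = 280 days.

280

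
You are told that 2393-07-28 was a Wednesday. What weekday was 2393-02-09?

Tuesday

Count forward from the earlier date (February 9, 2393) to the later (July 28, 2393):
February 2393: 28 − 9 = 19 days remain (2393 is not a leap year, so February has 28 days).
Then March (31), April (30), May (31), June (30): 31 + 30 + 31 + 30 = 122 days.
July 1–28, 2393: 28 days.
Total: 19 + 122 + 28 = 169 days.
169 mod 7 = 1, so 1 day before Wednesday is Tuesday.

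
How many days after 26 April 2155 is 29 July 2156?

460

April 2155: 30 − 26 = 4 days remain.
Then 14 full months totalling 427 days.
July 1–29, 2156: 29 days.
Total: 4 + 427 + 29 = 460 days.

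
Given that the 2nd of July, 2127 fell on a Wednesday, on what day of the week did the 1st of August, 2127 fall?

July 2127: 31 − 2 = 29 days remain.
August 1, 2127: 1 day.
Total: 29 + 1 = 30 days.
30 mod 7 = 2, so 2 days after Wednesday is Friday.

Friday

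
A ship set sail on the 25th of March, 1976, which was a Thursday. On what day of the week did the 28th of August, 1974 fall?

Count forward from the earlier date (August 28, 1974) to the later (March 25, 1976):
Day-of-year of August 28, 1974: 240.
Day-of-year of March 25, 1976: 85.
1974 has 365 days, so 365 − 240 = 125 days remain in 1974.
Full years: 1975: 365. Sum = 365.
Total: 125 + 365 + 85 = 575 days.
575 mod 7 = 1, so 1 day before Thursday is Wednesday.

Wednesday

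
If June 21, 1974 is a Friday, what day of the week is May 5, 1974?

Sunday

Count forward from the earlier date (May 5, 1974) to the later (June 21, 1974):
May 1974: 31 − 5 = 26 days remain.
June 1–21, 1974: 21 days.
Total: 26 + 21 = 47 days.
47 mod 7 = 5, so 5 days before Friday is Sunday.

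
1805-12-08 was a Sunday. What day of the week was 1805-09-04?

Count forward from the earlier date (September 4, 1805) to the later (December 8, 1805):
September 1805: 30 − 4 = 26 days remain.
Then October (31), November (30): 31 + 30 = 61 days.
December 1–8, 1805: 8 days.
Total: 26 + 61 + 8 = 95 days.
95 mod 7 = 4, so 4 days before Sunday is Wednesday.

Wednesday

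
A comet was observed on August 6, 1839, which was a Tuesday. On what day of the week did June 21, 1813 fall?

Monday

Count forward from the earlier date (June 21, 1813) to the later (August 6, 1839):
From June 21, 1813 to June 21, 1839: 26 years, of which 6 contain a Feb 29 — 20×365 + 6×366 = 9496 days.
June 1839: 30 − 21 = 9 days remain.
Then July (31): 31 days.
August 1–6, 1839: 6 days.
Residual: 46 days.
Total: 9542 days.
9542 mod 7 = 1, so 1 day before Tuesday is Monday.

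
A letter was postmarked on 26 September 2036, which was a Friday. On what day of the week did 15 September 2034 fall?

Friday

Count forward from the earlier date (September 15, 2034) to the later (September 26, 2036):
September 2034: 30 − 15 = 15 days remain.
Then 23 full months totalling 701 days.
September 1–26, 2036: 26 days.
Total: 15 + 701 + 26 = 742 days.
742 is a multiple of 7, so 15 September 2034 falls on the same weekday: Friday.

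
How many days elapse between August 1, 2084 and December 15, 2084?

136

August 2084: 31 − 1 = 30 days remain.
Then September (30), October (31), November (30): 30 + 31 + 30 = 91 days.
December 1–15, 2084: 15 days.
Total: 30 + 91 + 15 = 136 days.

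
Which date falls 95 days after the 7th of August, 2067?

the 10th of November, 2067

Count 95 days after August 7, 2067:
August 2067: 31 − 7 = 24 days remain.
Then September (30), October (31): 30 + 31 = 61 days.
November 1–10, 2067: 10 days.
Total: 24 + 61 + 10 = 95 days.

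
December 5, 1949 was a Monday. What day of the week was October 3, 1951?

December 1949: 31 − 5 = 26 days remain.
Then 21 full months totalling 638 days.
October 1–3, 1951: 3 days.
Total: 26 + 638 + 3 = 667 days.
667 mod 7 = 2, so 2 days after Monday is Wednesday.

Wednesday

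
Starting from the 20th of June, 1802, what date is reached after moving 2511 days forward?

the 5th of May, 1809

Count 2511 days after June 20, 1802:
June 20, 1802 → June 20, 1803: 365 days.
June 20, 1803 → June 20, 1804: 366 days (1804 is a leap year).
June 20, 1804 → June 20, 1805: 365 days.
June 20, 1805 → June 20, 1806: 365 days.
June 20, 1806 → June 20, 1807: 365 days.
June 20, 1807 → June 20, 1808: 366 days (1808 is a leap year).
June 1808: 30 − 20 = 10 days remain.
Then 10 full months totalling 304 days.
May 1–5, 1809: 5 days.
Residual: 319 days.
Total: 2511 days.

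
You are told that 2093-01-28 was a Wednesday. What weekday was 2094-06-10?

Thursday

January 2093: 31 − 28 = 3 days remain.
Then 16 full months totalling 485 days.
June 1–10, 2094: 10 days.
Total: 3 + 485 + 10 = 498 days.
498 mod 7 = 1, so 1 day after Wednesday is Thursday.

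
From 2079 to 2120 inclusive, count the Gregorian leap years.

10

Years divisible by 4 in [2079, 2120]: 2080, 2084, 2088, 2092, 2096, 2100, 2104, 2108, 2112, 2116, 2120.
Of these, 2100 is divisible by 100 but not 400, so not leap.
Leap years: 11 − 1 = 10.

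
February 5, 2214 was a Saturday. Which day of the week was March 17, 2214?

Thursday

February 2214: 28 − 5 = 23 days remain (2214 is not a leap year, so February has 28 days).
March 1–17, 2214: 17 days.
Total: 23 + 17 = 40 days.
40 mod 7 = 5, so 5 days after Saturday is Thursday.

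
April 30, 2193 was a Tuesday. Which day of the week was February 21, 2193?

Thursday

Count forward from the earlier date (February 21, 2193) to the later (April 30, 2193):
February 2193: 28 − 21 = 7 days remain (2193 is not a leap year, so February has 28 days).
Then March (31): 31 days.
April 1–30, 2193: 30 days.
Total: 7 + 31 + 30 = 68 days.
68 mod 7 = 5, so 5 days before Tuesday is Thursday.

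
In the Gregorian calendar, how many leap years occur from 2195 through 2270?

Years divisible by 4: 2196, 2200, …, 2268 — 19 in all.
Of these, 2200 is divisible by 100 but not 400, so not leap.
Leap years: 19 − 1 = 18.

18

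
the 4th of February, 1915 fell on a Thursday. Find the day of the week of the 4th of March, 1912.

Count forward from the earlier date (March 4, 1912) to the later (February 4, 1915):
Day-of-year of March 4, 1912: 64.
Day-of-year of February 4, 1915: 35.
1912 has 366 days, so 366 − 64 = 302 days remain in 1912.
Full years: 1913: 365; 1914: 365. Sum = 730.
Total: 302 + 730 + 35 = 1067 days.
1067 mod 7 = 3, so 3 days before Thursday is Monday.

Monday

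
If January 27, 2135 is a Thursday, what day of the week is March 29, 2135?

Tuesday

January 2135: 31 − 27 = 4 days remain.
Then February 2135 (28): 28 days.
March 1–29, 2135: 29 days.
Total: 4 + 28 + 29 = 61 days.
61 mod 7 = 5, so 5 days after Thursday is Tuesday.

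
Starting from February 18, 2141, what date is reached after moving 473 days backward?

November 3, 2139

Count 473 days before February 18, 2141:
November 2139: 30 − 3 = 27 days remain.
Then 14 full months totalling 428 days.
February 1–18, 2141: 18 days (2141 is not a leap year).
Total: 27 + 428 + 18 = 473 days.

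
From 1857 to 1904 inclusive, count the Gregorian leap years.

Years divisible by 4 in [1857, 1904]: 1860, 1864, 1868, 1872, 1876, 1880, 1884, 1888, 1892, 1896, 1900, 1904.
Of these, 1900 is divisible by 100 but not 400, so not leap.
Leap years: 12 − 1 = 11.

11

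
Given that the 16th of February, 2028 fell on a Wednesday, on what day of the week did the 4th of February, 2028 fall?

Friday

Count forward from the earlier date (February 4, 2028) to the later (February 16, 2028):
Within February 2028: 16 − 4 = 12 days.
12 mod 7 = 5, so 5 days before Wednesday is Friday.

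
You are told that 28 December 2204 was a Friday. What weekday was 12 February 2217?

From December 28, 2204 to December 28, 2216: 12 years, of which 3 contain a Feb 29 — 9×365 + 3×366 = 4383 days.
December 2216: 31 − 28 = 3 days remain.
Then January (31): 31 days.
February 1–12, 2217: 12 days (2217 is not a leap year).
Residual: 46 days.
Total: 4429 days.
4429 mod 7 = 5, so 5 days after Friday is Wednesday.

Wednesday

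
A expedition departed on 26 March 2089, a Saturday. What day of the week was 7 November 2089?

Monday

March 2089: 31 − 26 = 5 days remain.
Then April (30), May (31), June (30), July (31), August (31), September (30), October (31): 30 + 31 + 30 + 31 + 31 + 30 + 31 = 214 days.
November 1–7, 2089: 7 days.
Total: 5 + 214 + 7 = 226 days.
226 mod 7 = 2, so 2 days after Saturday is Monday.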